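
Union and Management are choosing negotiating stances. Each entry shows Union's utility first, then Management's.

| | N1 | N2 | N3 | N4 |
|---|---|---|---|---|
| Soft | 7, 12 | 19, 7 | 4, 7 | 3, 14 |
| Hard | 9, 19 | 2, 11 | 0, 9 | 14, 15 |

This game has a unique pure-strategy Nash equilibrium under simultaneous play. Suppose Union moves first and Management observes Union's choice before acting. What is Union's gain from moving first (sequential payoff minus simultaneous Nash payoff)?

0

Work backward from Management's decision.
- Soft: BR = N4, leader payoff 3.
- Hard: BR = N1, leader payoff 9.
Union's induced payoffs are 3, 9, so Union commits to Hard. Subgame-perfect outcome: (Hard, N1) with payoffs (9, 19).
Under simultaneous play:
Union's best replies: N1→Hard; N2→Soft; N3→Soft; N4→Hard.
Management's best replies: Soft→N4; Hard→N1.
Only (Hard, N1) has each player best-responding; Nash payoffs (9, 19).
Union's commitment gain: 9 − 9 = 0.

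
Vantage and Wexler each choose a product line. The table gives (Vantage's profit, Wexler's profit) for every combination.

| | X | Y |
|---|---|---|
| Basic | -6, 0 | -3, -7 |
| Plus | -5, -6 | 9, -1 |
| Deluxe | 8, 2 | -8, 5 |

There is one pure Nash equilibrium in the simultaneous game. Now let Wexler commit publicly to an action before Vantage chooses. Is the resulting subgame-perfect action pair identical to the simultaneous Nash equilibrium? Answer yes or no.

no

Work backward from Vantage's decision.
- X: BR = Deluxe, leader payoff 2.
- Y: BR = Plus, leader payoff -1.
Maximizing over 2, -1, Wexler chooses X. Subgame-perfect outcome: (Deluxe, X) with payoffs (8, 2).
For the simultaneous game, intersect best replies.
Vantage's best replies: X→Deluxe; Y→Plus.
Wexler's best replies: Basic→X; Plus→Y; Deluxe→Y.
The unique mutual best reply is (Plus, Y), giving (9, -1).
Sequential outcome (Deluxe, X) differs from the Nash profile (Plus, Y).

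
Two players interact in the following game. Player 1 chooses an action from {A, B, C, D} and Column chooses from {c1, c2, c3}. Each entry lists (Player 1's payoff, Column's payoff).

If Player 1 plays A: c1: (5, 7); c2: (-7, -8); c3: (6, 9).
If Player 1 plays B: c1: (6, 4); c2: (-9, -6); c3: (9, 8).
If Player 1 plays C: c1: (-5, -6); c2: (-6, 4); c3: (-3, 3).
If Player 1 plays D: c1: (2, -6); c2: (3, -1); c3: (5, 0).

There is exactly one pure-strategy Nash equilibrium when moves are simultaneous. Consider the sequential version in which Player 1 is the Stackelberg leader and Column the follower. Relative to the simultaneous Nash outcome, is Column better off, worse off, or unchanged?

unchanged

Backward induction with Player 1 moving first.
- A: Column compares 7, -8, 9 and picks c3; Player 1 would get 6.
- B: Column compares 4, -6, 8 and picks c3; Player 1 would get 9.
- C: Column compares -6, 4, 3 and picks c2; Player 1 would get -6.
- D: Column compares -6, -1, 0 and picks c3; Player 1 would get 5.
Among 6, 9, -6, 5, the best is 9 at B. Subgame-perfect outcome: (B, c3) with payoffs (9, 8).
Under simultaneous play:
Player 1's best replies: c1→B; c2→D; c3→B.
Column's best replies: A→c3; B→c3; C→c2; D→c3.
The unique mutual best reply is (B, c3), giving (9, 8).
Column earns 8 sequentially versus 8 at the Nash outcome: unchanged.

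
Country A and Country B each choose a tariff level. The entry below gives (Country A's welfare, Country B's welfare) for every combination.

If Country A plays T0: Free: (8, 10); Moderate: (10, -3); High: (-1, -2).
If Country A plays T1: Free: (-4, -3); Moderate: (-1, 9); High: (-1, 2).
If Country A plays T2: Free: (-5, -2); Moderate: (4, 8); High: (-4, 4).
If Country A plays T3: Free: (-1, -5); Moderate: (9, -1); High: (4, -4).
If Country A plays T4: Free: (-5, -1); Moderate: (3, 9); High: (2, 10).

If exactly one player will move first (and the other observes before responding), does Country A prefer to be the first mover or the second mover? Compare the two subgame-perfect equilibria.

first

If Country A leads: Country B's best replies are T0→Free, T1→Moderate, T2→Moderate, T3→Moderate, T4→High; Country A's induced payoffs 8, -1, 4, 9, 2; outcome (T3, Moderate), payoffs (9, -1).
If Country B leads: Country A's best replies are Free→T0, Moderate→T0, High→T3; Country B's induced payoffs 10, -3, -4; outcome (T0, Free), payoffs (8, 10).
Country A gets 9 moving first and 8 moving second, so Country A prefers to move first.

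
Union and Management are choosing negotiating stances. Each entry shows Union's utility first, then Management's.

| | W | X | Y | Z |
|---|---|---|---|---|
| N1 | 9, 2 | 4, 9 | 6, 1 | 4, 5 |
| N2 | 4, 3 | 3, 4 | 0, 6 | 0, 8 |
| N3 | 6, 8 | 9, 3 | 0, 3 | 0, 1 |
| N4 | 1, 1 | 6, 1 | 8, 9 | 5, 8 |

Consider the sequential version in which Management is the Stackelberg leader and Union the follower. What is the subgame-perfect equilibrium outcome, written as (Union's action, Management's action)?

Union best-responds to each possible Management move:
- W: BR = N1, leader payoff 2.
- X: BR = N3, leader payoff 3.
- Y: BR = N4, leader payoff 9.
- Z: BR = N4, leader payoff 8.
Management's induced payoffs are 2, 3, 9, 8, so Management commits to Y. Subgame-perfect outcome: (N4, Y) with payoffs (8, 9).

(N4, Y)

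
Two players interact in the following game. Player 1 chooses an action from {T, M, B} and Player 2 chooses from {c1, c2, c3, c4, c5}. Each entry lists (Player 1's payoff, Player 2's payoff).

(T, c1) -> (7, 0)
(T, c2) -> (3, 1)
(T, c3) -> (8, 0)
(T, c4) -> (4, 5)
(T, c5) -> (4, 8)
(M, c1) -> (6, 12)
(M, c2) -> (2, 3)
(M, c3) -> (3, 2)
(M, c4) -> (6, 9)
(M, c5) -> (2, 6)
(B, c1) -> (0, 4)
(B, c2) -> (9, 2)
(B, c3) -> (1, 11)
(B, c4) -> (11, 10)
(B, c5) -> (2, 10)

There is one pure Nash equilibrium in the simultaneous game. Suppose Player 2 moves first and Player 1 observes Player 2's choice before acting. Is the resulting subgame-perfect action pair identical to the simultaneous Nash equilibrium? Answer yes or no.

Work backward from Player 1's decision.
- c1: Player 1 compares 7, 6, 0 and picks T; Player 2 would get 0.
- c2: Player 1 compares 3, 2, 9 and picks B; Player 2 would get 2.
- c3: Player 1 compares 8, 3, 1 and picks T; Player 2 would get 0.
- c4: Player 1 compares 4, 6, 11 and picks B; Player 2 would get 10.
- c5: Player 1 compares 4, 2, 2 and picks T; Player 2 would get 8.
Player 2's induced payoffs are 0, 2, 0, 10, 8, so Player 2 commits to c4. Subgame-perfect outcome: (B, c4) with payoffs (11, 10).
Now find the simultaneous Nash equilibrium.
Player 1's best replies: c1→T; c2→B; c3→T; c4→B; c5→T.
Player 2's best replies: T→c5; M→c1; B→c3.
Only (T, c5) has each player best-responding; Nash payoffs (4, 8).
Sequential outcome (B, c4) differs from the Nash profile (T, c5).

no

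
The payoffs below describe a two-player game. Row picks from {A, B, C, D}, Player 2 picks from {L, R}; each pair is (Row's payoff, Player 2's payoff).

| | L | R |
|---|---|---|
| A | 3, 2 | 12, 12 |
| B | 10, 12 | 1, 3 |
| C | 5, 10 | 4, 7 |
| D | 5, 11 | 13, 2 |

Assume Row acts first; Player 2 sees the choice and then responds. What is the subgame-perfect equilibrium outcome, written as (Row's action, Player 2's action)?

Work backward from Player 2's decision.
- A → Player 2 plays R (best of 2, 12); Row gets 12.
- B → Player 2 plays L (best of 12, 3); Row gets 10.
- C → Player 2 plays L (best of 10, 7); Row gets 5.
- D → Player 2 plays L (best of 11, 2); Row gets 5.
Maximizing over 12, 10, 5, 5, Row chooses A. Subgame-perfect outcome: (A, R) with payoffs (12, 12).

(A, R)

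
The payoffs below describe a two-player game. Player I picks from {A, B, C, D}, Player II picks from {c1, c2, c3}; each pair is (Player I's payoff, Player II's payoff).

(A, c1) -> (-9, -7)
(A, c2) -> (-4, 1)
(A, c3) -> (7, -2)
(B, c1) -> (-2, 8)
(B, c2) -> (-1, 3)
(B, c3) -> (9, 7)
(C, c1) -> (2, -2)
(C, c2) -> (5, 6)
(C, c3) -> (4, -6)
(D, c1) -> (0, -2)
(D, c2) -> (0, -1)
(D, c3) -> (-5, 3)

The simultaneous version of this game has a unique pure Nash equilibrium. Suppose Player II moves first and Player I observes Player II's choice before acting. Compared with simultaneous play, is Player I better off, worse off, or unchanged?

better off

Work backward from Player I's decision.
- c1: Player I compares -9, -2, 2, 0 and picks C; Player II would get -2.
- c2: Player I compares -4, -1, 5, 0 and picks C; Player II would get 6.
- c3: Player I compares 7, 9, 4, -5 and picks B; Player II would get 7.
Player II's induced payoffs are -2, 6, 7, so Player II commits to c3. Subgame-perfect outcome: (B, c3) with payoffs (9, 7).
Now find the simultaneous Nash equilibrium.
Player I's best replies: c1→C; c2→C; c3→B.
Player II's best replies: A→c2; B→c1; C→c2; D→c3.
The unique mutual best reply is (C, c2), giving (5, 6).
Player I earns 9 sequentially versus 5 at the Nash outcome: better off.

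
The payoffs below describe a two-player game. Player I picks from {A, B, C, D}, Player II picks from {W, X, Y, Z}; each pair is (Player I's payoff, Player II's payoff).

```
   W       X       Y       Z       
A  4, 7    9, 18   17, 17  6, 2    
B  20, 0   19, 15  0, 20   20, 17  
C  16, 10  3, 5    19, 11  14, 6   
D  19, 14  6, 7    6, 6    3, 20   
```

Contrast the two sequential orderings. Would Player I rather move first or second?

second

If Player I leads: Player II's best replies are A→X, B→Y, C→Y, D→Z; Player I's induced payoffs 9, 0, 19, 3; outcome (C, Y), payoffs (19, 11).
If Player II leads: Player I's best replies are W→B, X→B, Y→C, Z→B; Player II's induced payoffs 0, 15, 11, 17; outcome (B, Z), payoffs (20, 17).
Player I gets 19 moving first and 20 moving second, so Player I prefers to move second.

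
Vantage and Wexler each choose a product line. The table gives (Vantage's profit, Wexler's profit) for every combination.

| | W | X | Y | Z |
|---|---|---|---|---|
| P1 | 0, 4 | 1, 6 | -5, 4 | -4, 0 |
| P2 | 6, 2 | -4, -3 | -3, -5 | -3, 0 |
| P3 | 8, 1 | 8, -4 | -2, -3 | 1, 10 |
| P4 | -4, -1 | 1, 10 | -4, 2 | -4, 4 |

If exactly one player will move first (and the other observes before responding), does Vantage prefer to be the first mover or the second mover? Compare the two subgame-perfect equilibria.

first

If Vantage leads: Wexler's best replies are P1→X, P2→W, P3→Z, P4→X; Vantage's induced payoffs 1, 6, 1, 1; outcome (P2, W), payoffs (6, 2).
If Wexler leads: Vantage's best replies are W→P3, X→P3, Y→P3, Z→P3; Wexler's induced payoffs 1, -4, -3, 10; outcome (P3, Z), payoffs (1, 10).
Vantage gets 6 moving first and 1 moving second, so Vantage prefers to move first.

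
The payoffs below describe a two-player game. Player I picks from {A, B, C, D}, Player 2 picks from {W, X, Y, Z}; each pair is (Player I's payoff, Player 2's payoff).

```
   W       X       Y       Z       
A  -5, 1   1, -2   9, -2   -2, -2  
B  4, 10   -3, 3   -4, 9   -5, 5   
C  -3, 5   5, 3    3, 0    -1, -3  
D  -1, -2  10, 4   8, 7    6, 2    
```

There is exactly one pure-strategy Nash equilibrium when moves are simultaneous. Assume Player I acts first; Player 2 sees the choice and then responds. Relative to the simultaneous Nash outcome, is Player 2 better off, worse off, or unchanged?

worse off

Backward induction with Player I moving first.
- A: Player 2 compares 1, -2, -2, -2 and picks W; Player I would get -5.
- B: Player 2 compares 10, 3, 9, 5 and picks W; Player I would get 4.
- C: Player 2 compares 5, 3, 0, -3 and picks W; Player I would get -3.
- D: Player 2 compares -2, 4, 7, 2 and picks Y; Player I would get 8.
Player I's induced payoffs are -5, 4, -3, 8, so Player I commits to D. Subgame-perfect outcome: (D, Y) with payoffs (8, 7).
Under simultaneous play:
Player I's best replies: W→B; X→D; Y→A; Z→D.
Player 2's best replies: A→W; B→W; C→W; D→Y.
The unique mutual best reply is (B, W), giving (4, 10).
Player 2 earns 7 sequentially versus 10 at the Nash outcome: worse off.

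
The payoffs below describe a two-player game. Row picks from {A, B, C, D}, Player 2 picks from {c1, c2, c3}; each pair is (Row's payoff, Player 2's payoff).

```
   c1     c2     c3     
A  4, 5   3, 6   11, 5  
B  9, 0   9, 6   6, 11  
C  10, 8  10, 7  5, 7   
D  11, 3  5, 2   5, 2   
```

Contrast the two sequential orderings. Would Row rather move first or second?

If Row leads: Player 2's best replies are A→c2, B→c3, C→c1, D→c1; Row's induced payoffs 3, 6, 10, 11; outcome (D, c1), payoffs (11, 3).
If Player 2 leads: Row's best replies are c1→D, c2→C, c3→A; Player 2's induced payoffs 3, 7, 5; outcome (C, c2), payoffs (10, 7).
Row gets 11 moving first and 10 moving second, so Row prefers to move first.

first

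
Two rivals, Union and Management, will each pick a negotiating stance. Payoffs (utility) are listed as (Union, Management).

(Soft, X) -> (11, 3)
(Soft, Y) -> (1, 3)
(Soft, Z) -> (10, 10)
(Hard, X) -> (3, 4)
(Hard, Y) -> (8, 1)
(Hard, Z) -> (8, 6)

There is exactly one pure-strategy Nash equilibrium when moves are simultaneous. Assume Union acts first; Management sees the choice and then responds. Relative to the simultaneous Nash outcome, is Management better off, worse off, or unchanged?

unchanged

Backward induction with Union moving first.
- Soft → Management plays Z (best of 3, 3, 10); Union gets 10.
- Hard → Management plays Z (best of 4, 1, 6); Union gets 8.
Among 10, 8, the best is 10 at Soft. Subgame-perfect outcome: (Soft, Z) with payoffs (10, 10).
For the simultaneous game, intersect best replies.
Union's best replies: X→Soft; Y→Hard; Z→Soft.
Management's best replies: Soft→Z; Hard→Z.
Only (Soft, Z) has each player best-responding; Nash payoffs (10, 10).
Management earns 10 sequentially versus 10 at the Nash outcome: unchanged.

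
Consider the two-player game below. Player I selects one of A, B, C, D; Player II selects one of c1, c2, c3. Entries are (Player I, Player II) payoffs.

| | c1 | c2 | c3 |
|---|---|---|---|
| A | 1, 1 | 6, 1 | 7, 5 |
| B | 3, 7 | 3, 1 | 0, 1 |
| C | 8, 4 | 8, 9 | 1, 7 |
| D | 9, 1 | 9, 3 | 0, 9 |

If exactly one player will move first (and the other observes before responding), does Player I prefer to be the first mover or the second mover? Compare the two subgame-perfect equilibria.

If Player I leads: Player II's best replies are A→c3, B→c1, C→c2, D→c3; Player I's induced payoffs 7, 3, 8, 0; outcome (C, c2), payoffs (8, 9).
If Player II leads: Player I's best replies are c1→D, c2→D, c3→A; Player II's induced payoffs 1, 3, 5; outcome (A, c3), payoffs (7, 5).
Player I gets 8 moving first and 7 moving second, so Player I prefers to move first.

first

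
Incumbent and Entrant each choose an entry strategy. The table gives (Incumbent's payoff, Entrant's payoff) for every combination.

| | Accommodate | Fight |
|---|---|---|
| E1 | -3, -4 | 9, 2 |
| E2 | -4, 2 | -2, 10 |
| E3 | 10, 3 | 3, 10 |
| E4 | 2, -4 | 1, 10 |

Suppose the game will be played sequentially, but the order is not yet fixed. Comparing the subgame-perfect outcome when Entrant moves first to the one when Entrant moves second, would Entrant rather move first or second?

If Incumbent leads: Entrant's best replies are E1→Fight, E2→Fight, E3→Fight, E4→Fight; Incumbent's induced payoffs 9, -2, 3, 1; outcome (E1, Fight), payoffs (9, 2).
If Entrant leads: Incumbent's best replies are Accommodate→E3, Fight→E1; Entrant's induced payoffs 3, 2; outcome (E3, Accommodate), payoffs (10, 3).
Entrant gets 3 moving first and 2 moving second, so Entrant prefers to move first.

first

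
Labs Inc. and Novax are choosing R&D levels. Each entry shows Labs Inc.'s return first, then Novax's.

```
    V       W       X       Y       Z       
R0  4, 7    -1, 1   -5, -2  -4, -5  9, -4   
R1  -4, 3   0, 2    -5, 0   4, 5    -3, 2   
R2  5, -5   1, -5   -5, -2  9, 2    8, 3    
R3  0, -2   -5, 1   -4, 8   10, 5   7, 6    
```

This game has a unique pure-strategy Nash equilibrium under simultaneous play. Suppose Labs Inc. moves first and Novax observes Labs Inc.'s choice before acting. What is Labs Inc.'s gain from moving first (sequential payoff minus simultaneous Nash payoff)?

12

Novax best-responds to each possible Labs Inc. move:
- R0: BR = V, leader payoff 4.
- R1: BR = Y, leader payoff 4.
- R2: BR = Z, leader payoff 8.
- R3: BR = X, leader payoff -4.
Labs Inc.'s induced payoffs are 4, 4, 8, -4, so Labs Inc. commits to R2. Subgame-perfect outcome: (R2, Z) with payoffs (8, 3).
For the simultaneous game, intersect best replies.
Labs Inc.'s best replies: V→R2; W→R2; X→R3; Y→R3; Z→R0.
Novax's best replies: R0→V; R1→Y; R2→Z; R3→X.
Only (R3, X) has each player best-responding; Nash payoffs (-4, 8).
Labs Inc.'s commitment gain: 8 − -4 = 12.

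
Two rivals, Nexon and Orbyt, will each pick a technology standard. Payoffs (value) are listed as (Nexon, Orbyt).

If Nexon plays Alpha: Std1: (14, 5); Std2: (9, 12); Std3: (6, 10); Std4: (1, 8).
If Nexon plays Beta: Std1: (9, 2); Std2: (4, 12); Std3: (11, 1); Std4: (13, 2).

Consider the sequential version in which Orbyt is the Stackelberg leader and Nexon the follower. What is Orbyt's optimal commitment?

Backward induction with Orbyt moving first.
- Std1: Nexon compares 14, 9 and picks Alpha; Orbyt would get 5.
- Std2: Nexon compares 9, 4 and picks Alpha; Orbyt would get 12.
- Std3: Nexon compares 6, 11 and picks Beta; Orbyt would get 1.
- Std4: Nexon compares 1, 13 and picks Beta; Orbyt would get 2.
Maximizing over 5, 12, 1, 2, Orbyt chooses Std2. Subgame-perfect outcome: (Alpha, Std2) with payoffs (9, 12).

Std2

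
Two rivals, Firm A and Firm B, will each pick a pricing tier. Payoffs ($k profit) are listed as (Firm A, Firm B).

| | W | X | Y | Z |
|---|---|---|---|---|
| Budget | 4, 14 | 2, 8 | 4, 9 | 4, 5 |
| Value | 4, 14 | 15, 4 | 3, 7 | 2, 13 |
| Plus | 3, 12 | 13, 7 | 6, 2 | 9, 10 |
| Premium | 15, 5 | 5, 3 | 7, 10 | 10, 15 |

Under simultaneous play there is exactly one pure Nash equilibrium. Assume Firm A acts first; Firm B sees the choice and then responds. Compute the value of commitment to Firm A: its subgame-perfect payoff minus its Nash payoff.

Solve by backward induction (Firm A leads).
- Budget: BR = W, leader payoff 4.
- Value: BR = W, leader payoff 4.
- Plus: BR = W, leader payoff 3.
- Premium: BR = Z, leader payoff 10.
Among 4, 4, 3, 10, the best is 10 at Premium. Subgame-perfect outcome: (Premium, Z) with payoffs (10, 15).
For the simultaneous game, intersect best replies.
Firm A's best replies: W→Premium; X→Value; Y→Premium; Z→Premium.
Firm B's best replies: Budget→W; Value→W; Plus→W; Premium→Z.
The unique mutual best reply is (Premium, Z), giving (10, 15).
Firm A's commitment gain: 10 − 10 = 0.

0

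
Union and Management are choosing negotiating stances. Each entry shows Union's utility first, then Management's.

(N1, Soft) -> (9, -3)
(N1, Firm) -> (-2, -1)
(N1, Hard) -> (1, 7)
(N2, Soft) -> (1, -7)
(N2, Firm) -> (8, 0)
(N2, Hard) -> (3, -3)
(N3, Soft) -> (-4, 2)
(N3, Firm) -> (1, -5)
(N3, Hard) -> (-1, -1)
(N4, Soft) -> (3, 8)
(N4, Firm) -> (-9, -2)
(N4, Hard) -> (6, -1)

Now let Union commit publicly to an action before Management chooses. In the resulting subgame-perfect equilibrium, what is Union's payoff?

8

Management best-responds to each possible Union move:
- N1: Management compares -3, -1, 7 and picks Hard; Union would get 1.
- N2: Management compares -7, 0, -3 and picks Firm; Union would get 8.
- N3: Management compares 2, -5, -1 and picks Soft; Union would get -4.
- N4: Management compares 8, -2, -1 and picks Soft; Union would get 3.
Among 1, 8, -4, 3, the best is 8 at N2. Subgame-perfect outcome: (N2, Firm) with payoffs (8, 0).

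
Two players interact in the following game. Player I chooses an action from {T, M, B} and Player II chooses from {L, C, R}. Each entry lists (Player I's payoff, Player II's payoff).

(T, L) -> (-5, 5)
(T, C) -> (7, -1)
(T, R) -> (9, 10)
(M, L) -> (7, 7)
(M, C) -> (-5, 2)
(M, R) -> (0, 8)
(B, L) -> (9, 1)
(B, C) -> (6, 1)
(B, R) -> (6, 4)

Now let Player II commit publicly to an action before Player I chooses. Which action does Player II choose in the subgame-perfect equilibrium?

R

Solve by backward induction (Player II leads).
- L: Player I compares -5, 7, 9 and picks B; Player II would get 1.
- C: Player I compares 7, -5, 6 and picks T; Player II would get -1.
- R: Player I compares 9, 0, 6 and picks T; Player II would get 10.
Among 1, -1, 10, the best is 10 at R. Subgame-perfect outcome: (T, R) with payoffs (9, 10).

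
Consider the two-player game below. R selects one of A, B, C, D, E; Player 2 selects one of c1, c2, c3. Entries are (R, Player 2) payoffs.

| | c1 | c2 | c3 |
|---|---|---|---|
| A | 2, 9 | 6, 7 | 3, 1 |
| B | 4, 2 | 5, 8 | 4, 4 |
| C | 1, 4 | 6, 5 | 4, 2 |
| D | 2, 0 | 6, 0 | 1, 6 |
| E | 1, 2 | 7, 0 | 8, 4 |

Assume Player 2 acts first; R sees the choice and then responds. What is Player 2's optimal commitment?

R best-responds to each possible Player 2 move:
- c1: BR = B, leader payoff 2.
- c2: BR = E, leader payoff 0.
- c3: BR = E, leader payoff 4.
Maximizing over 2, 0, 4, Player 2 chooses c3. Subgame-perfect outcome: (E, c3) with payoffs (8, 4).

c3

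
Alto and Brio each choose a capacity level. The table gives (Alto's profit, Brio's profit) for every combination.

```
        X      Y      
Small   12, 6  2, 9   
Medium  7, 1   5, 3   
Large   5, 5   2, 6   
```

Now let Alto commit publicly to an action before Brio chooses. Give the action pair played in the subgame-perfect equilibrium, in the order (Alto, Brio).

Work backward from Brio's decision.
- Small: BR = Y, leader payoff 2.
- Medium: BR = Y, leader payoff 5.
- Large: BR = Y, leader payoff 2.
Alto's induced payoffs are 2, 5, 2, so Alto commits to Medium. Subgame-perfect outcome: (Medium, Y) with payoffs (5, 3).

(Medium, Y)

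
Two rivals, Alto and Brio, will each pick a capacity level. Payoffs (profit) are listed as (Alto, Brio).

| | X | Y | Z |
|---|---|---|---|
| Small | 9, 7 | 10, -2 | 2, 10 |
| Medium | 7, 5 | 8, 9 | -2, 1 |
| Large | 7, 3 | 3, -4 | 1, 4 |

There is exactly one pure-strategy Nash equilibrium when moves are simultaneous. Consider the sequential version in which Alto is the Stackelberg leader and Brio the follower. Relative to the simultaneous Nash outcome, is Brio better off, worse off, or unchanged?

Work backward from Brio's decision.
- Small → Brio plays Z (best of 7, -2, 10); Alto gets 2.
- Medium → Brio plays Y (best of 5, 9, 1); Alto gets 8.
- Large → Brio plays Z (best of 3, -4, 4); Alto gets 1.
Maximizing over 2, 8, 1, Alto chooses Medium. Subgame-perfect outcome: (Medium, Y) with payoffs (8, 9).
Under simultaneous play:
Alto's best replies: X→Small; Y→Small; Z→Small.
Brio's best replies: Small→Z; Medium→Y; Large→Z.
The unique mutual best reply is (Small, Z), giving (2, 10).
Brio earns 9 sequentially versus 10 at the Nash outcome: worse off.

worse off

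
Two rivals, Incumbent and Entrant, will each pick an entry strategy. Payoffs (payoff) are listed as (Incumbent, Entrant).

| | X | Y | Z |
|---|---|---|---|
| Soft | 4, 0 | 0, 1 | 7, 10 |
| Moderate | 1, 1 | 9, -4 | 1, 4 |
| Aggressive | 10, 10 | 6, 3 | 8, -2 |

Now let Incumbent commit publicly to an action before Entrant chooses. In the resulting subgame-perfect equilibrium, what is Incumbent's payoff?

10

Backward induction with Incumbent moving first.
- Soft: BR = Z, leader payoff 7.
- Moderate: BR = Z, leader payoff 1.
- Aggressive: BR = X, leader payoff 10.
Among 7, 1, 10, the best is 10 at Aggressive. Subgame-perfect outcome: (Aggressive, X) with payoffs (10, 10).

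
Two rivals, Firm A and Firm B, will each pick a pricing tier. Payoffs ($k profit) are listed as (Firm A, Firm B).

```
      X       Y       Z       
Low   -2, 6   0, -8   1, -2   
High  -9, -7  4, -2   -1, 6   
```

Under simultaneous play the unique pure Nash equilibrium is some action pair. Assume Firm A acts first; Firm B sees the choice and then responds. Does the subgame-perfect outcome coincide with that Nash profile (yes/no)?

Backward induction with Firm A moving first.
- Low: Firm B compares 6, -8, -2 and picks X; Firm A would get -2.
- High: Firm B compares -7, -2, 6 and picks Z; Firm A would get -1.
Among -2, -1, the best is -1 at High. Subgame-perfect outcome: (High, Z) with payoffs (-1, 6).
Now find the simultaneous Nash equilibrium.
Firm A's best replies: X→Low; Y→High; Z→Low.
Firm B's best replies: Low→X; High→Z.
The unique mutual best reply is (Low, X), giving (-2, 6).
Sequential outcome (High, Z) differs from the Nash profile (Low, X).

no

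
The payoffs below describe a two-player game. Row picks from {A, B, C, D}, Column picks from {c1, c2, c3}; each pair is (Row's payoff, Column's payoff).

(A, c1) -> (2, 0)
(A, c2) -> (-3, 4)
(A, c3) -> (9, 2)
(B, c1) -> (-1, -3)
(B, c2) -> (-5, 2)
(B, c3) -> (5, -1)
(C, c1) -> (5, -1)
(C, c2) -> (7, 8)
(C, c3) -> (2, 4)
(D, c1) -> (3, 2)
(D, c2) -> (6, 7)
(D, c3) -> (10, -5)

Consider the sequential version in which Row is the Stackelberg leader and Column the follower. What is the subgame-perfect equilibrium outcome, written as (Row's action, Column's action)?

(C, c2)

Solve by backward induction (Row leads).
- A: BR = c2, leader payoff -3.
- B: BR = c2, leader payoff -5.
- C: BR = c2, leader payoff 7.
- D: BR = c2, leader payoff 6.
Among -3, -5, 7, 6, the best is 7 at C. Subgame-perfect outcome: (C, c2) with payoffs (7, 8).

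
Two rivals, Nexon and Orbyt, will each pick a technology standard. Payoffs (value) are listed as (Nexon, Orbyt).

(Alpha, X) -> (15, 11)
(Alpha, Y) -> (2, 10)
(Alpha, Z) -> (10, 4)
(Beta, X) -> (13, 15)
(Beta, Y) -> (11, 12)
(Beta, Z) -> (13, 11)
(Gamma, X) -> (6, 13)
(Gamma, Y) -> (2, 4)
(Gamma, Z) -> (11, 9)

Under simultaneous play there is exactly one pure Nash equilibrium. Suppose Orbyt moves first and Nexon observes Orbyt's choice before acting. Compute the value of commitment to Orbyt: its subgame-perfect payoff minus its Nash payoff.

Solve by backward induction (Orbyt leads).
- X: Nexon compares 15, 13, 6 and picks Alpha; Orbyt would get 11.
- Y: Nexon compares 2, 11, 2 and picks Beta; Orbyt would get 12.
- Z: Nexon compares 10, 13, 11 and picks Beta; Orbyt would get 11.
Maximizing over 11, 12, 11, Orbyt chooses Y. Subgame-perfect outcome: (Beta, Y) with payoffs (11, 12).
For the simultaneous game, intersect best replies.
Nexon's best replies: X→Alpha; Y→Beta; Z→Beta.
Orbyt's best replies: Alpha→X; Beta→X; Gamma→X.
The unique mutual best reply is (Alpha, X), giving (15, 11).
Orbyt's commitment gain: 12 − 11 = 1.

1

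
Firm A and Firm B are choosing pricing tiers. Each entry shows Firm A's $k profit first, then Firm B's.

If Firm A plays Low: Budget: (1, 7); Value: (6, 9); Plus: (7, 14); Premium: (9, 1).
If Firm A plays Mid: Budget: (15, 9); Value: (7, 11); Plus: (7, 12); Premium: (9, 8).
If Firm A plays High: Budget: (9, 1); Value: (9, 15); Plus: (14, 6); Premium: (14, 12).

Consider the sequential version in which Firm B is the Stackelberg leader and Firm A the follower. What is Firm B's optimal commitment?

Value

Firm A best-responds to each possible Firm B move:
- Budget: BR = Mid, leader payoff 9.
- Value: BR = High, leader payoff 15.
- Plus: BR = High, leader payoff 6.
- Premium: BR = High, leader payoff 12.
Firm B's induced payoffs are 9, 15, 6, 12, so Firm B commits to Value. Subgame-perfect outcome: (High, Value) with payoffs (9, 15).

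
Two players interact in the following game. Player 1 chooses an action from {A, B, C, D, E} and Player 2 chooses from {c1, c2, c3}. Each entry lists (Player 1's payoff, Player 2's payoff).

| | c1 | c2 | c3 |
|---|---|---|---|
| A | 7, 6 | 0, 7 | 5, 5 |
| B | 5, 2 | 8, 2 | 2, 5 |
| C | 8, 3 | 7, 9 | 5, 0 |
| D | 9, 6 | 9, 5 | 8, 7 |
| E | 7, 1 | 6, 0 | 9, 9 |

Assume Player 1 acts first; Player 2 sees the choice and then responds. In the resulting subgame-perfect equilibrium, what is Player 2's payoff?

Work backward from Player 2's decision.
- A: BR = c2, leader payoff 0.
- B: BR = c3, leader payoff 2.
- C: BR = c2, leader payoff 7.
- D: BR = c3, leader payoff 8.
- E: BR = c3, leader payoff 9.
Among 0, 2, 7, 8, 9, the best is 9 at E. Subgame-perfect outcome: (E, c3) with payoffs (9, 9).

9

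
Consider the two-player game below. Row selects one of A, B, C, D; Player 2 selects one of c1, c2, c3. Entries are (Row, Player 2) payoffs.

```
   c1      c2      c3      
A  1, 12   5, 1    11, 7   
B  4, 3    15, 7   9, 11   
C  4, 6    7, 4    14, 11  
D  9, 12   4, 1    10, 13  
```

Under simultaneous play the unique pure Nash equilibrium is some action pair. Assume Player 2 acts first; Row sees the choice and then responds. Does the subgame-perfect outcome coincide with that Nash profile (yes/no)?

Work backward from Row's decision.
- c1: Row compares 1, 4, 4, 9 and picks D; Player 2 would get 12.
- c2: Row compares 5, 15, 7, 4 and picks B; Player 2 would get 7.
- c3: Row compares 11, 9, 14, 10 and picks C; Player 2 would get 11.
Among 12, 7, 11, the best is 12 at c1. Subgame-perfect outcome: (D, c1) with payoffs (9, 12).
For the simultaneous game, intersect best replies.
Row's best replies: c1→D; c2→B; c3→C.
Player 2's best replies: A→c1; B→c3; C→c3; D→c3.
Only (C, c3) has each player best-responding; Nash payoffs (14, 11).
Sequential outcome (D, c1) differs from the Nash profile (C, c3).

no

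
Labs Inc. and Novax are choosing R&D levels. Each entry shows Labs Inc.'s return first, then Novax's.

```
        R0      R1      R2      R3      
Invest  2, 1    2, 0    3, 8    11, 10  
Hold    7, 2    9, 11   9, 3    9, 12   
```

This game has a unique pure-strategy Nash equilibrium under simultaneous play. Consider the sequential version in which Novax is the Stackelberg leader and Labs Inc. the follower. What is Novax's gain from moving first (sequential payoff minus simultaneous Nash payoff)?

Backward induction with Novax moving first.
- R0: BR = Hold, leader payoff 2.
- R1: BR = Hold, leader payoff 11.
- R2: BR = Hold, leader payoff 3.
- R3: BR = Invest, leader payoff 10.
Novax's induced payoffs are 2, 11, 3, 10, so Novax commits to R1. Subgame-perfect outcome: (Hold, R1) with payoffs (9, 11).
Now find the simultaneous Nash equilibrium.
Labs Inc.'s best replies: R0→Hold; R1→Hold; R2→Hold; R3→Invest.
Novax's best replies: Invest→R3; Hold→R3.
Only (Invest, R3) has each player best-responding; Nash payoffs (11, 10).
Novax's commitment gain: 11 − 10 = 1.

1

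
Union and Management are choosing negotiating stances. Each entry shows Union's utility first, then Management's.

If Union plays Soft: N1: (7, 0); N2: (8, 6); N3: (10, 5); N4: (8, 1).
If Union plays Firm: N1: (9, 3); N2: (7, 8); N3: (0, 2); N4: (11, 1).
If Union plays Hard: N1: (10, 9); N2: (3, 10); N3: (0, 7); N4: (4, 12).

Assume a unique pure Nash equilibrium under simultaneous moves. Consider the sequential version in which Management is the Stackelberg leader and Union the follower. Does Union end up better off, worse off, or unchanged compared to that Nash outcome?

better off

Work backward from Union's decision.
- N1 → Union plays Hard (best of 7, 9, 10); Management gets 9.
- N2 → Union plays Soft (best of 8, 7, 3); Management gets 6.
- N3 → Union plays Soft (best of 10, 0, 0); Management gets 5.
- N4 → Union plays Firm (best of 8, 11, 4); Management gets 1.
Management's induced payoffs are 9, 6, 5, 1, so Management commits to N1. Subgame-perfect outcome: (Hard, N1) with payoffs (10, 9).
Under simultaneous play:
Union's best replies: N1→Hard; N2→Soft; N3→Soft; N4→Firm.
Management's best replies: Soft→N2; Firm→N2; Hard→N4.
Only (Soft, N2) has each player best-responding; Nash payoffs (8, 6).
Union earns 10 sequentially versus 8 at the Nash outcome: better off.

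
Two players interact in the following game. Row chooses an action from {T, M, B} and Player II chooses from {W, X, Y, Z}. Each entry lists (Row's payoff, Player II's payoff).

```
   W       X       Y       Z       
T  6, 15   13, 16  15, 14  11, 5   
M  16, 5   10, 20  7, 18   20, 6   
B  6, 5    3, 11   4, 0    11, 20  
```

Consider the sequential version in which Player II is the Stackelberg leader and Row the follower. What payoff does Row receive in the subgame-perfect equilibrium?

13

Work backward from Row's decision.
- W: BR = M, leader payoff 5.
- X: BR = T, leader payoff 16.
- Y: BR = T, leader payoff 14.
- Z: BR = M, leader payoff 6.
Maximizing over 5, 16, 14, 6, Player II chooses X. Subgame-perfect outcome: (T, X) with payoffs (13, 16).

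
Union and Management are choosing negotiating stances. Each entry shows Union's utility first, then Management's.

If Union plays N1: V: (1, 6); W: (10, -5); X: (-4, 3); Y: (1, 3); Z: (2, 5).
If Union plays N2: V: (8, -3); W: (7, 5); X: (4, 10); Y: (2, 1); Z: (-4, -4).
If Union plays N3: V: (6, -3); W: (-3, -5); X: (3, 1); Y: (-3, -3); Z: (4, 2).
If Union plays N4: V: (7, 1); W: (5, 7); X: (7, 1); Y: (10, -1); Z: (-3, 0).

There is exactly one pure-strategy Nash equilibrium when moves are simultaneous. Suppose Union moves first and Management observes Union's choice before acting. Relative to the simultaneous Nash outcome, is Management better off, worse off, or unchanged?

Management best-responds to each possible Union move:
- N1 → Management plays V (best of 6, -5, 3, 3, 5); Union gets 1.
- N2 → Management plays X (best of -3, 5, 10, 1, -4); Union gets 4.
- N3 → Management plays Z (best of -3, -5, 1, -3, 2); Union gets 4.
- N4 → Management plays W (best of 1, 7, 1, -1, 0); Union gets 5.
Maximizing over 1, 4, 4, 5, Union chooses N4. Subgame-perfect outcome: (N4, W) with payoffs (5, 7).
Now find the simultaneous Nash equilibrium.
Union's best replies: V→N2; W→N1; X→N4; Y→N4; Z→N3.
Management's best replies: N1→V; N2→X; N3→Z; N4→W.
Only (N3, Z) has each player best-responding; Nash payoffs (4, 2).
Management earns 7 sequentially versus 2 at the Nash outcome: better off.

better off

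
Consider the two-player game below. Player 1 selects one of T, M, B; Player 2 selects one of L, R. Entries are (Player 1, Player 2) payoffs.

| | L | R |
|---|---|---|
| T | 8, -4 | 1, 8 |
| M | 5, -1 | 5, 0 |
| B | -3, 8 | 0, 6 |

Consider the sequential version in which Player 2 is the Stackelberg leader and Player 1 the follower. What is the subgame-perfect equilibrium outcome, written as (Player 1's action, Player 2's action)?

(M, R)

Solve by backward induction (Player 2 leads).
- L: BR = T, leader payoff -4.
- R: BR = M, leader payoff 0.
Player 2's induced payoffs are -4, 0, so Player 2 commits to R. Subgame-perfect outcome: (M, R) with payoffs (5, 0).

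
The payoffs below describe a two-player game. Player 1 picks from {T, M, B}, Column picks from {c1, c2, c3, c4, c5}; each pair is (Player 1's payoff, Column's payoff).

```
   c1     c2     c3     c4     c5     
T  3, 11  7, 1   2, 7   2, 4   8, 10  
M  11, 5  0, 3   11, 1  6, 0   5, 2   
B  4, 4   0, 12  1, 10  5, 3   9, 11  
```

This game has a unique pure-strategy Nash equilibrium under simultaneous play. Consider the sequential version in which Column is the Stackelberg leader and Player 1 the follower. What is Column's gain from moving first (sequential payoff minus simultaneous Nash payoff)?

Solve by backward induction (Column leads).
- c1: Player 1 compares 3, 11, 4 and picks M; Column would get 5.
- c2: Player 1 compares 7, 0, 0 and picks T; Column would get 1.
- c3: Player 1 compares 2, 11, 1 and picks M; Column would get 1.
- c4: Player 1 compares 2, 6, 5 and picks M; Column would get 0.
- c5: Player 1 compares 8, 5, 9 and picks B; Column would get 11.
Column's induced payoffs are 5, 1, 1, 0, 11, so Column commits to c5. Subgame-perfect outcome: (B, c5) with payoffs (9, 11).
Under simultaneous play:
Player 1's best replies: c1→M; c2→T; c3→M; c4→M; c5→B.
Column's best replies: T→c1; M→c1; B→c2.
The unique mutual best reply is (M, c1), giving (11, 5).
Column's commitment gain: 11 − 5 = 6.

6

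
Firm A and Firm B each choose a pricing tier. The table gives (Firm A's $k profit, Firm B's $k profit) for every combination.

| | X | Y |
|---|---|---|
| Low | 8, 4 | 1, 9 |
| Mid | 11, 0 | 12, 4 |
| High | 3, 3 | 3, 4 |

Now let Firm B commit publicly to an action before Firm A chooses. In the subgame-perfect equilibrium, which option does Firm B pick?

Solve by backward induction (Firm B leads).
- X → Firm A plays Mid (best of 8, 11, 3); Firm B gets 0.
- Y → Firm A plays Mid (best of 1, 12, 3); Firm B gets 4.
Maximizing over 0, 4, Firm B chooses Y. Subgame-perfect outcome: (Mid, Y) with payoffs (12, 4).

Y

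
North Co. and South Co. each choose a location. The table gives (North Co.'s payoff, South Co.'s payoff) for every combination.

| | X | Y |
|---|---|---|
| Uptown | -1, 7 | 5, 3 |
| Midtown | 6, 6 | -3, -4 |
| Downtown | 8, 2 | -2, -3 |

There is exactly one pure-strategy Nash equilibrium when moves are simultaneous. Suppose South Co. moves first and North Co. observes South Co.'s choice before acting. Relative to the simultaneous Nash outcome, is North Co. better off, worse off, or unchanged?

worse off

Backward induction with South Co. moving first.
- X → North Co. plays Downtown (best of -1, 6, 8); South Co. gets 2.
- Y → North Co. plays Uptown (best of 5, -3, -2); South Co. gets 3.
Maximizing over 2, 3, South Co. chooses Y. Subgame-perfect outcome: (Uptown, Y) with payoffs (5, 3).
Now find the simultaneous Nash equilibrium.
North Co.'s best replies: X→Downtown; Y→Uptown.
South Co.'s best replies: Uptown→X; Midtown→X; Downtown→X.
Only (Downtown, X) has each player best-responding; Nash payoffs (8, 2).
North Co. earns 5 sequentially versus 8 at the Nash outcome: worse off.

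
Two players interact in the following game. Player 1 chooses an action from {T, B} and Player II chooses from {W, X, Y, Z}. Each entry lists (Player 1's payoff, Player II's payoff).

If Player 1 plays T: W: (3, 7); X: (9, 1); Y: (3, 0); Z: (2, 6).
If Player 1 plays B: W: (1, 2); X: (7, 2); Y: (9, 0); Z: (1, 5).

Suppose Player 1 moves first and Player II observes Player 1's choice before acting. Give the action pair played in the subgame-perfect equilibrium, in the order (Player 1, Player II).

(T, W)

Work backward from Player II's decision.
- T: BR = W, leader payoff 3.
- B: BR = Z, leader payoff 1.
Player 1's induced payoffs are 3, 1, so Player 1 commits to T. Subgame-perfect outcome: (T, W) with payoffs (3, 7).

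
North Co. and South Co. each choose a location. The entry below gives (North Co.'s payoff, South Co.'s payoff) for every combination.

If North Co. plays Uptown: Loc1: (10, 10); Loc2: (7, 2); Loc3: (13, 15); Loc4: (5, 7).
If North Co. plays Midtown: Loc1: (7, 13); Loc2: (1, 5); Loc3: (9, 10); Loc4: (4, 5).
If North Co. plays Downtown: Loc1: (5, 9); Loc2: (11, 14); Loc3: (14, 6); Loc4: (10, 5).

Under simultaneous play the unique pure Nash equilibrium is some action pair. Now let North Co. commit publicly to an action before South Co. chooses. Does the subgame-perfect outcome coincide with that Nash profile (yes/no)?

no

Work backward from South Co.'s decision.
- Uptown: South Co. compares 10, 2, 15, 7 and picks Loc3; North Co. would get 13.
- Midtown: South Co. compares 13, 5, 10, 5 and picks Loc1; North Co. would get 7.
- Downtown: South Co. compares 9, 14, 6, 5 and picks Loc2; North Co. would get 11.
North Co.'s induced payoffs are 13, 7, 11, so North Co. commits to Uptown. Subgame-perfect outcome: (Uptown, Loc3) with payoffs (13, 15).
Under simultaneous play:
North Co.'s best replies: Loc1→Uptown; Loc2→Downtown; Loc3→Downtown; Loc4→Downtown.
South Co.'s best replies: Uptown→Loc3; Midtown→Loc1; Downtown→Loc2.
Only (Downtown, Loc2) has each player best-responding; Nash payoffs (11, 14).
Sequential outcome (Uptown, Loc3) differs from the Nash profile (Downtown, Loc2).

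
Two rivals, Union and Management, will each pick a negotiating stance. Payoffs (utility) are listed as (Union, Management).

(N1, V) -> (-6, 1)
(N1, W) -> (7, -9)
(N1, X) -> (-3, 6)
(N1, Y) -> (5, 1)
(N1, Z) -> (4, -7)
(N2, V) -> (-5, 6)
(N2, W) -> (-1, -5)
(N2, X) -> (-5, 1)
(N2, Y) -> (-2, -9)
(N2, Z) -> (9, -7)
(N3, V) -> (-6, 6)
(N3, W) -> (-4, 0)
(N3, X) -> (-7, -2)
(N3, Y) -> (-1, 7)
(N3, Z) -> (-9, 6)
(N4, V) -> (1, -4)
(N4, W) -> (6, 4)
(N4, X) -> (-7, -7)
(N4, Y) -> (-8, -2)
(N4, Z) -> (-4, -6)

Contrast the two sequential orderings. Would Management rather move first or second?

first

If Union leads: Management's best replies are N1→X, N2→V, N3→Y, N4→W; Union's induced payoffs -3, -5, -1, 6; outcome (N4, W), payoffs (6, 4).
If Management leads: Union's best replies are V→N4, W→N1, X→N1, Y→N1, Z→N2; Management's induced payoffs -4, -9, 6, 1, -7; outcome (N1, X), payoffs (-3, 6).
Management gets 6 moving first and 4 moving second, so Management prefers to move first.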